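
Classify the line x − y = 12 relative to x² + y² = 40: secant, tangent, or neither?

Substituting the line into the circle gives 2x² − 24x + 104 = 0.
Δ = 576 − 832 = −256.
No real roots: the line does not meet the circle.

neither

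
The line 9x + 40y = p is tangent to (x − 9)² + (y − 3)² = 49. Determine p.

Tangency holds when the distance from the centre (9, 3) to the line equals the radius 7:
|9·9 + 40·3 − p| / √1681 = 7
|p − (201)| = 7·41, so p = 488 or p = −86.

p = −86 or p = 488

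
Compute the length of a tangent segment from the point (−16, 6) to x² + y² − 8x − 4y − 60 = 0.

Centre (4, 2), r² = 80. |PO|² = (−20)² + (4)² = 416.
By the tangent–radius right angle, tangent length = √(|PO|² − r²) = √336 = 4√21.

4√21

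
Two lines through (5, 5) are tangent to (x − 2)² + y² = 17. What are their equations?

4x + y = 25 and x − 4y = −15

Let a tangent through (5, 5) have slope m. Its distance from (2, 0) must equal √17:
(−3m − (−5))² = 17(m² + 1)
4m² + 15m − 4 = 0, so m = −4 or m = 1/4.
Through (5, 5) these give 4x + y = 25 and x − 4y = −15.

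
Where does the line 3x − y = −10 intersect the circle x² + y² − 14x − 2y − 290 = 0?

(−7, −11) and (3, 19)

Express y = 3x + 10 and substitute into the circle:
10x² + 40x − 210 = 0  ⟹  x² + 4x − 21 = 0
x = 3 or x = −7, giving (3, 19) and (−7, −11).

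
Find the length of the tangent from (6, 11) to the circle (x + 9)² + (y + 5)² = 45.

With centre O = (−9, −5), |OP|² = 481 and r² = 45.
Power of the point: PT² = |PO|² − r² = 436, so PT = 2√109.

2√109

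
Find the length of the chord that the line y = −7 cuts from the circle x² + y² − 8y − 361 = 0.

32

Express y = −7 and substitute into the circle:
x² − 256 = 0
x = 16 or x = −16, giving (16, −7) and (−16, −7).
Chord length = distance between (16, −7) and (−16, −7) = √1024 = 32.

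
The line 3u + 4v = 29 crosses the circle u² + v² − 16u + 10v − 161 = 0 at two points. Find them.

From the line, v = (29 − 3u)/4. Substituting:
25u² − 550u − 575 = 0  ⟹  u² − 22u − 23 = 0
u = 23 or u = −1, giving (23, −10) and (−1, 8).

(−1, 8) and (23, −10)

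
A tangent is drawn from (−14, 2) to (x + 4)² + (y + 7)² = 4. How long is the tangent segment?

The centre is (−4, −7) and r = 2. The square of the distance from P to the centre is 100 + 81 = 181.
Power of the point: PT² = |PO|² − r² = 177, so PT = √177.

√177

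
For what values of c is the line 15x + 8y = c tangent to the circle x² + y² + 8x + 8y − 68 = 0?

For a tangent, require d(centre, line) = r = 10.
|15·(−4) + 8·(−4) − c| / √289 = 10
|c − (−92)| = 10·17, so c = 78 or c = −262.

c = −262 or c = 78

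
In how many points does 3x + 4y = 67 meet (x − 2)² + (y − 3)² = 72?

Substituting the line into the circle gives 25x² − 394x + 1937 = 0.
Discriminant = (−394)² − 4·25·(1937) = −38464 < 0.
No real roots: the line does not meet the circle.

0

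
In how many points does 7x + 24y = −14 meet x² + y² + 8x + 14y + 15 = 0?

d² = (7·(−4) + 24·(−7) − (−14))²/625 = 33124/625; r² = 50.
Since d² > r², the line lies outside the circle.

0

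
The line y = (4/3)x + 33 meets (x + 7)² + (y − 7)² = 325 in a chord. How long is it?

30

From the line, y = (99 + 4x)/3. Substituting:
25x² + 750x + 3600 = 0  ⟹  x² + 30x + 144 = 0
x = −6 or x = −24, giving (−6, 25) and (−24, 1).
|(−6, 25) − (−24, 1)| = √((18)² + (24)²) = 30.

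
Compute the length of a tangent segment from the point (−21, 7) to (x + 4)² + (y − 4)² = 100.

With centre O = (−4, 4), |OP|² = 298 and r² = 100.
Power of the point: PT² = |PO|² − r² = 198, so PT = 3√22.

3√22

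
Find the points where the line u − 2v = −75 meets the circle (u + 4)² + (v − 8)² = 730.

Express v = (75 + u)/2 and substitute into the circle:
5u² + 150u + 625 = 0  ⟹  u² + 30u + 125 = 0
u = −5 or u = −25, giving (−5, 35) and (−25, 25).

(−25, 25) and (−5, 35)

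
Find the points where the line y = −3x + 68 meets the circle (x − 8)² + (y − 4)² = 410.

Express y = −3x + 68 and substitute into the circle:
10x² − 400x + 3750 = 0  ⟹  x² − 40x + 375 = 0
x = 25 or x = 15, giving (25, −7) and (15, 23).

(15, 23) and (25, −7)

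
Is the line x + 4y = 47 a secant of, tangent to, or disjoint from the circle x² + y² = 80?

disjoint

Centre (0, 0), r² = 80. Distance² from centre to line = (−47)²/17 = 2209/17.
Since d² > r², the line lies outside the circle.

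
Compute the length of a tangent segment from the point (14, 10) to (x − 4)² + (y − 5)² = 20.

Centre (4, 5), r² = 20. |PO|² = (10)² + (5)² = 125.
By the tangent–radius right angle, tangent length = √(|PO|² − r²) = √105.

√105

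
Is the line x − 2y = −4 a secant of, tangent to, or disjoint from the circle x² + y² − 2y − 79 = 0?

Centre (0, 1), r² = 80. Distance² from centre to line = (2)²/5 = 4/5.
Since d² < r², the line cuts the circle twice.

secant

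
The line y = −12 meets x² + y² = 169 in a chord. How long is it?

10

The distance from (0, 0) to the line is 12, and r² = 169.
Half the chord is √(r² − d²) = √(25), so the full chord is 10.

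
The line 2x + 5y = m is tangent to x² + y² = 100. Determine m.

m = ±10√29

The line touches the circle iff its distance from (0, 0) is 10:
|2·0 + 5·0 − m| / √29 = 10
|m| = 10√29.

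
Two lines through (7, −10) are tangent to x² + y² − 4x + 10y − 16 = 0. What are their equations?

Write the tangent as mx − y + (−10 − m·(7)) = 0 and set its distance from the centre to 3√5:
(−5m − (5))² = 45(m² + 1)
2m² − 5m + 2 = 0, so m = 2 or m = 1/2.
With m = 2: 2x − y = 24. With m = 1/2: x − 2y = 27.

2x − y = 24 and x − 2y = 27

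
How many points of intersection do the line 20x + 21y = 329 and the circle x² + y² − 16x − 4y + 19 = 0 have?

2

Substituting the line into the circle gives 841x² − 18536x + 88984 = 0.
Discriminant = (−18536)² − 4·841·(88984) = 44241120 > 0.
Two real roots: the line is a secant.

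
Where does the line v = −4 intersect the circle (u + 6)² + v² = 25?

From the line, v = −4. Substituting:
u² + 12u + 27 = 0
u = −3 or u = −9, giving (−3, −4) and (−9, −4).

(−9, −4) and (−3, −4)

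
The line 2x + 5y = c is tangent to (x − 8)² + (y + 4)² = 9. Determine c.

c = −4 ± 3√29

For a tangent, require d(centre, line) = r = 3.
|2·8 + 5·(−4) − c| / √29 = 3
|c − (−4)| = 3√29.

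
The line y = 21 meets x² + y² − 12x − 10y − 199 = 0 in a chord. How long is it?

4

Centre (6, 5), r² = 260. Perpendicular distance d from centre to line = |−16| / √1 = 16.
Chord = 2√(r² − d²) = 2·√(4) = 4.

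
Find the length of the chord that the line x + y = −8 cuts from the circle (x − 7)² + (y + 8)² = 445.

The distance from (7, −8) to the line is 7/√2, and r² = 445.
Chord = 2√(r² − d²) = 2·√(841/2) = 29√2.

29√2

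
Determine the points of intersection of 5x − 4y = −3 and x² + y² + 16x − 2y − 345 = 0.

From the line, y = (3 + 5x)/4. Substituting:
41x² + 246x − 5535 = 0  ⟹  x² + 6x − 135 = 0
x = 9 or x = −15, giving (9, 12) and (−15, −18).

(−15, −18) and (9, 12)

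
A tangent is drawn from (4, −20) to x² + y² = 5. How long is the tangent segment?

The centre is (0, 0) and r = √5. The square of the distance from P to the centre is 16 + 400 = 416.
By the tangent–radius right angle, tangent length = √(|PO|² − r²) = √411.

√411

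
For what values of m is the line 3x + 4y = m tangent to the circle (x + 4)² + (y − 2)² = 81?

m = −49 or m = 41

For a tangent, require d(centre, line) = r = 9.
|3·(−4) + 4·2 − m| / √25 = 9
|m − (−4)| = 9·5, so m = 41 or m = −49.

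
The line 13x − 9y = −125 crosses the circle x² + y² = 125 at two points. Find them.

(−11, −2) and (−2, 11)

Express y = (125 + 13x)/9 and substitute into the circle:
250x² + 3250x + 5500 = 0  ⟹  x² + 13x + 22 = 0
x = −2 or x = −11, giving (−2, 11) and (−11, −2).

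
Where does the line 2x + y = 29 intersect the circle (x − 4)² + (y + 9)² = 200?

Express y = −2x + 29 and substitute into the circle:
5x² − 160x + 1260 = 0  ⟹  x² − 32x + 252 = 0
x = 18 or x = 14, giving (18, −7) and (14, 1).

(14, 1) and (18, −7)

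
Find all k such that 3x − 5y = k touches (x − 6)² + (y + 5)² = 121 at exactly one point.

The line touches the circle iff its distance from (6, −5) is 11:
|3·6 − 5·(−5) − k| / √34 = 11
|k − (43)| = 11√34.

k = 43 ± 11√34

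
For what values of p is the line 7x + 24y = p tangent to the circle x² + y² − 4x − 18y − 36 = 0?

The line touches the circle iff its distance from (2, 9) is 11:
|7·2 + 24·9 − p| / √625 = 11
|p − (230)| = 11·25, so p = 505 or p = −45.

p = −45 or p = 505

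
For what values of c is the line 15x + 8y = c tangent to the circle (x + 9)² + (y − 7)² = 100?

c = −249 or c = 91

Tangency holds when the distance from the centre (−9, 7) to the line equals the radius 10:
|15·(−9) + 8·7 − c| / √289 = 10
|c − (−79)| = 10·17, so c = 91 or c = −249.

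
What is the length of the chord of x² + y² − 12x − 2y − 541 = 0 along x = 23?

34

The line gives x = 23. Substituting into the circle:
y² − 2y − 288 = 0
y = 18 or y = −16, giving (23, 18) and (23, −16).
Chord length = distance between (23, 18) and (23, −16) = √1156 = 34.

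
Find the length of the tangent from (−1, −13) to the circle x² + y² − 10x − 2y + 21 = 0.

√227

The centre is (5, 1) and r = √5. The square of the distance from P to the centre is 36 + 196 = 232.
Power of the point: PT² = |PO|² − r² = 227, so PT = √227.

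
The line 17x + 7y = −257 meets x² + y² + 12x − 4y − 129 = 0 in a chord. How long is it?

From the line, y = (−257 − 17x)/7. Substituting:
338x² + 9802x + 66924 = 0  ⟹  x² + 29x + 198 = 0
x = −11 or x = −18, giving (−11, −10) and (−18, 7).
|(−11, −10) − (−18, 7)| = √((7)² + (−17)²) = 13√2.

13√2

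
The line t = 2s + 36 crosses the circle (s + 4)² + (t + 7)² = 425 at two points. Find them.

(−24, −12) and (−12, 12)

Substitute t = 2s + 36:
5s² + 180s + 1440 = 0  ⟹  s² + 36s + 288 = 0
s = −12 or s = −24, giving (−12, 12) and (−24, −12).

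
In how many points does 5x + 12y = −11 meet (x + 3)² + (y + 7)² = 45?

Substituting the line into the circle gives 169x² + 134x + 145 = 0.
Discriminant = (134)² − 4·169·(145) = −80064 < 0.
No real roots: the line does not meet the circle.

0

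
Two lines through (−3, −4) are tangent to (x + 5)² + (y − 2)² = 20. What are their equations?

x + 2y = −11 and 2x − y = −2

Write the tangent as mx − y + (−4 − m·(−3)) = 0 and set its distance from the centre to 2√5:
(−2m − (6))² = 20(m² + 1)
2m² − 3m − 2 = 0, so m = −1/2 or m = 2.
Through (−3, −4) these give x + 2y = −11 and 2x − y = −2.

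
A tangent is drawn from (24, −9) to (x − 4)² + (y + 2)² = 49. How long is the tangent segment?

With centre O = (4, −2), |OP|² = 449 and r² = 49.
The tangent meets the radius at right angles, so tangent² = |PO|² − r² = 449 − 49 = 400.

20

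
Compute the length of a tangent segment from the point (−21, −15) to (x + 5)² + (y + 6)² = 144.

√193

With centre O = (−5, −6), |OP|² = 337 and r² = 144.
Power of the point: PT² = |PO|² − r² = 193, so PT = √193.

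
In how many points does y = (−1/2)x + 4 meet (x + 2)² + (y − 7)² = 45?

Centre (−2, 7), r² = 45. Distance² from centre to line = (4)²/5 = 16/5.
Since d² < r², the line cuts the circle twice.

2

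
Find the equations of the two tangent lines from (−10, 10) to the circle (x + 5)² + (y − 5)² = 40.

x − 3y = −40 and 3x − y = −40

Let a tangent through (−10, 10) have slope m. Its distance from (−5, 5) must equal 2√10:
(5m − (−5))² = 40(m² + 1)
3m² − 10m + 3 = 0, so m = 1/3 or m = 3.
With m = 1/3: x − 3y = −40. With m = 3: 3x − y = −40.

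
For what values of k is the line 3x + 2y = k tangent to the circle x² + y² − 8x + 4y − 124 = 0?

k = 8 ± 12√13

For a tangent, require d(centre, line) = r = 12.
|3·4 + 2·(−2) − k| / √13 = 12
|k − (8)| = 12√13.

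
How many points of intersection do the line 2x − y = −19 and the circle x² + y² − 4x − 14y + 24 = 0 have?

d² = (2·2 − 1·7 − (−19))²/5 = 256/5; r² = 29.
Since d² > r², the line lies outside the circle.

0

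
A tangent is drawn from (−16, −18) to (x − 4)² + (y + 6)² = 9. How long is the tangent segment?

√535

The centre is (4, −6) and r = 3. The square of the distance from P to the centre is 400 + 144 = 544.
By the tangent–radius right angle, tangent length = √(|PO|² − r²) = √535.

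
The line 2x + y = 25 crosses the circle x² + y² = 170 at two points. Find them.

Express y = −2x + 25 and substitute into the circle:
5x² − 100x + 455 = 0  ⟹  x² − 20x + 91 = 0
x = 13 or x = 7, giving (13, −1) and (7, 11).

(7, 11) and (13, −1)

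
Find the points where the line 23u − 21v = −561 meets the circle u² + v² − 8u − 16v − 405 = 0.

(−18, 7) and (3, 30)

Substitute v = (561 + 23u)/21:
970u² + 14550u − 52380 = 0  ⟹  u² + 15u − 54 = 0
u = 3 or u = −18, giving (3, 30) and (−18, 7).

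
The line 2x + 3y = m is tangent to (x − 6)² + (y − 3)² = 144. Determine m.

For a tangent, require d(centre, line) = r = 12.
|2·6 + 3·3 − m| / √13 = 12
|m − (21)| = 12√13.

m = 21 ± 12√13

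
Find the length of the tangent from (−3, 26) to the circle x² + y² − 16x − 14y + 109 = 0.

With centre O = (8, 7), |OP|² = 482 and r² = 4.
The tangent meets the radius at right angles, so tangent² = |PO|² − r² = 482 − 4 = 478.

√478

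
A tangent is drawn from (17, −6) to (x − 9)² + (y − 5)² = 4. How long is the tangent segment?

√181

The centre is (9, 5) and r = 2. The square of the distance from P to the centre is 64 + 121 = 185.
Power of the point: PT² = |PO|² − r² = 181, so PT = √181.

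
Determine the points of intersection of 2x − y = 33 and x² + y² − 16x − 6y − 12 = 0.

(15, −3) and (17, 1)

From the line, y = 2x − 33. Substituting:
5x² − 160x + 1275 = 0  ⟹  x² − 32x + 255 = 0
x = 17 or x = 15, giving (17, 1) and (15, −3).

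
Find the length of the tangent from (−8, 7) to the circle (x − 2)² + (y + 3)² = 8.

Centre (2, −3), r² = 8. |PO|² = (−10)² + (10)² = 200.
The tangent meets the radius at right angles, so tangent² = |PO|² − r² = 200 − 8 = 192.

8√3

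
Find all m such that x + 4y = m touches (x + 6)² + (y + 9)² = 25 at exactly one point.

m = −42 ± 5√17

For a tangent, require d(centre, line) = r = 5.
|1·(−6) + 4·(−9) − m| / √17 = 5
|m − (−42)| = 5√17.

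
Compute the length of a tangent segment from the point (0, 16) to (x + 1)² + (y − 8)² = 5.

2√15

Centre (−1, 8), r² = 5. |PO|² = (1)² + (8)² = 65.
Power of the point: PT² = |PO|² − r² = 60, so PT = 2√15.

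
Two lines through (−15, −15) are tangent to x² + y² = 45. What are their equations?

2x − y = −15 and x − 2y = 15

Let a tangent through (−15, −15) have slope m. Its distance from (0, 0) must equal 3√5:
(15m − (15))² = 45(m² + 1)
2m² − 5m + 2 = 0, so m = 2 or m = 1/2.
With m = 2: 2x − y = −15. With m = 1/2: x − 2y = 15.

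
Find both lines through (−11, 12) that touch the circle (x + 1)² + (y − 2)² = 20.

x + 2y = 13 and 2x + y = −10

A line y − (12) = m(x − (−11)) is tangent when its distance from (−1, 2) is 2√5:
[m·(10) − (−10)]² = 20(m² + 1)
2m² + 5m + 2 = 0, so m = −1/2 or m = −2.
With m = −1/2: x + 2y = 13. With m = −2: 2x + y = −10.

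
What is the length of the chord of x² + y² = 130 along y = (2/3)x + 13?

Substitute y = (39 + 2x)/3:
13x² + 156x + 351 = 0  ⟹  x² + 12x + 27 = 0
x = −3 or x = −9, giving (−3, 11) and (−9, 7).
|(−3, 11) − (−9, 7)| = √((6)² + (4)²) = 2√13.

2√13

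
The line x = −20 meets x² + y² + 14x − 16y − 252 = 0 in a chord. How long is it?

The line gives x = −20. Substituting into the circle:
y² − 16y − 132 = 0
y = 22 or y = −6, giving (−20, 22) and (−20, −6).
Chord length = distance between (−20, 22) and (−20, −6) = √784 = 28.

28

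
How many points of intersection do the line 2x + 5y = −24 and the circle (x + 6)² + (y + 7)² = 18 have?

Centre (−6, −7), r² = 18. Distance² from centre to line = (−23)²/29 = 529/29.
Since d² > r², the line lies outside the circle.

0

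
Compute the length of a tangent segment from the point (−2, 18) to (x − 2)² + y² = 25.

3√35

With centre O = (2, 0), |OP|² = 340 and r² = 25.
The tangent meets the radius at right angles, so tangent² = |PO|² − r² = 340 − 25 = 315.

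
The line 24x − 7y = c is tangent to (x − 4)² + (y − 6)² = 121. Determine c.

c = −221 or c = 329

The line touches the circle iff its distance from (4, 6) is 11:
|24·4 − 7·6 − c| / √625 = 11
|c − (54)| = 11·25, so c = 329 or c = −221.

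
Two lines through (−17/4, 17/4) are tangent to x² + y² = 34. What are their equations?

A line y − (17/4) = m(x − (−17/4)) is tangent when its distance from (0, 0) is √34:
(17/4m − (−17/4))² = 34(m² + 1)
15m² − 34m + 15 = 0, so m = 3/5 or m = 5/3.
With m = 3/5: 3x − 5y = −34. With m = 5/3: 5x − 3y = −34.

3x − 5y = −34 and 5x − 3y = −34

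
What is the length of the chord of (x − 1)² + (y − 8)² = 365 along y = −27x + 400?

√730

Express y = −27x + 400 and substitute into the circle:
730x² − 21170x + 153300 = 0  ⟹  x² − 29x + 210 = 0
x = 15 or x = 14, giving (15, −5) and (14, 22).
Chord length = distance between (15, −5) and (14, 22) = √730 = √730.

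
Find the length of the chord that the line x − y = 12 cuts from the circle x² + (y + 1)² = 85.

Centre (0, −1), r² = 85. Perpendicular distance d from centre to line = |−11| / √2 = 11/√2.
Half the chord is √(r² − d²) = √(49/2), so the full chord is 7√2.

7√2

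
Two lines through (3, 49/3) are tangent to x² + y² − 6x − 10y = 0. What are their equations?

Let a tangent through (3, 49/3) have slope m. Its distance from (3, 5) must equal √34:
(0m − (−34/3))² = 34(m² + 1)
9m² − 25 = 0, so m = 5/3 or m = −5/3.
Through (3, 49/3) these give 5x − 3y = −34 and 5x + 3y = 64.

5x − 3y = −34 and 5x + 3y = 64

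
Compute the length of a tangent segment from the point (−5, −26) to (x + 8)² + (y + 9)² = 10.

12√2

The centre is (−8, −9) and r = √10. The square of the distance from P to the centre is 9 + 289 = 298.
By the tangent–radius right angle, tangent length = √(|PO|² − r²) = √288 = 12√2.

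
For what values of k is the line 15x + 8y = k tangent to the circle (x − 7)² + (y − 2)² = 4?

Tangency holds when the distance from the centre (7, 2) to the line equals the radius 2:
|15·7 + 8·2 − k| / √289 = 2
|k − (121)| = 2·17, so k = 155 or k = 87.

k = 87 or k = 155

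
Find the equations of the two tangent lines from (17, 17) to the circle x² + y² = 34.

5x − 3y = 34 and 3x − 5y = −34

Let a tangent through (17, 17) have slope m. Its distance from (0, 0) must equal √34:
(−17m − (−17))² = 34(m² + 1)
15m² − 34m + 15 = 0, so m = 5/3 or m = 3/5.
With m = 5/3: 5x − 3y = 34. With m = 3/5: 3x − 5y = −34.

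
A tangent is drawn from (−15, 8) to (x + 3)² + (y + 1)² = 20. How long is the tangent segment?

√205

With centre O = (−3, −1), |OP|² = 225 and r² = 20.
Power of the point: PT² = |PO|² − r² = 205, so PT = √205.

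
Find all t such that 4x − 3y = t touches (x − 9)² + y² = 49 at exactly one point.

t = 1 or t = 71

The line touches the circle iff its distance from (9, 0) is 7:
|4·9 − 3·0 − t| / √25 = 7
|t − (36)| = 7·5, so t = 71 or t = 1.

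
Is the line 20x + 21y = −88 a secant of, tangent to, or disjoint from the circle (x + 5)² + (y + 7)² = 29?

d² = (20·(−5) + 21·(−7) − (−88))²/841 = 25281/841; r² = 29.
Since d² > r², the line lies outside the circle.

disjoint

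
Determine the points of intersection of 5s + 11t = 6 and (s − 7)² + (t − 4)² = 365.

Substitute t = (6 − 5s)/11:
146s² − 1314s − 36792 = 0  ⟹  s² − 9s − 252 = 0
s = 21 or s = −12, giving (21, −9) and (−12, 6).

(−12, 6) and (21, −9)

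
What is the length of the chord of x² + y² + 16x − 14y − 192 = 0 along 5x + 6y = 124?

Centre (−8, 7), r² = 305. Perpendicular distance d from centre to line = |−122| / √61 = 122/√61.
Half the chord is √(r² − d²) = √(61), so the full chord is 2√61.

2√61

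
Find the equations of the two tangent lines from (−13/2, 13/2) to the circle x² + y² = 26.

Write the tangent as mx − y + (13/2 − m·(−13/2)) = 0 and set its distance from the centre to √26:
(13/2m − (−13/2))² = 26(m² + 1)
5m² + 26m + 5 = 0, so m = −1/5 or m = −5.
Through (−13/2, 13/2) these give x + 5y = 26 and 5x + y = −26.

x + 5y = 26 and 5x + y = −26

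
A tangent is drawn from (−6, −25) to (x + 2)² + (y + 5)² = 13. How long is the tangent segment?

√403

Centre (−2, −5), r² = 13. |PO|² = (−4)² + (−20)² = 416.
By the tangent–radius right angle, tangent length = √(|PO|² − r²) = √403.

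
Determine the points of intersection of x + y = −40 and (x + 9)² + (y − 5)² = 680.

(−31, −9) and (−23, −17)

From the line, y = −x − 40. Substituting:
2x² + 108x + 1426 = 0  ⟹  x² + 54x + 713 = 0
x = −23 or x = −31, giving (−23, −17) and (−31, −9).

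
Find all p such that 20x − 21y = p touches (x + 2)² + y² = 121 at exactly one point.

p = −359 or p = 279

For a tangent, require d(centre, line) = r = 11.
|20·(−2) − 21·0 − p| / √841 = 11
|p − (−40)| = 11·29, so p = 279 or p = −359.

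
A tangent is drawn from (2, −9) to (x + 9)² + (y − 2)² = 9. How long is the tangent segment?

The centre is (−9, 2) and r = 3. The square of the distance from P to the centre is 121 + 121 = 242.
Power of the point: PT² = |PO|² − r² = 233, so PT = √233.

√233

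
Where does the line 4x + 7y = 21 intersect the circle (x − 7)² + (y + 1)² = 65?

(0, 3) and (14, −5)

Express y = (21 − 4x)/7 and substitute into the circle:
65x² − 910x = 0  ⟹  x² − 14x = 0
x = 14 or x = 0, giving (14, −5) and (0, 3).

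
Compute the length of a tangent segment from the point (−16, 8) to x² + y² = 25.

With centre O = (0, 0), |OP|² = 320 and r² = 25.
Power of the point: PT² = |PO|² − r² = 295, so PT = √295.

√295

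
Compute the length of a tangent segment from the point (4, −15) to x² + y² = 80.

Centre (0, 0), r² = 80. |PO|² = (4)² + (−15)² = 241.
Power of the point: PT² = |PO|² − r² = 161, so PT = √161.

√161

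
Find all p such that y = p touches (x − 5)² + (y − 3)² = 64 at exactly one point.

p = −5 or p = 11

For a tangent, require d(centre, line) = r = 8.
|0·5 + 1·3 − p| / √1 = 8
|p − (3)| = 8, so p = 11 or p = −5.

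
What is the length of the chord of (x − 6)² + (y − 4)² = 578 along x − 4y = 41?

The distance from (6, 4) to the line is 51/√17, and r² = 578.
Half the chord is √(r² − d²) = √(425), so the full chord is 10√17.

10√17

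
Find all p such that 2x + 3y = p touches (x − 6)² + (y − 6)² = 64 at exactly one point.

p = 30 ± 8√13

For a tangent, require d(centre, line) = r = 8.
|2·6 + 3·6 − p| / √13 = 8
|p − (30)| = 8√13.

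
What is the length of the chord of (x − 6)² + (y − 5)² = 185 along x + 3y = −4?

The distance from (6, 5) to the line is 25/√10, and r² = 185.
Half the chord is √(r² − d²) = √(245/2), so the full chord is 7√10.

7√10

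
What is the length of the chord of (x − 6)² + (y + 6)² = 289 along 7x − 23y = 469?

17√2

From the line, y = (−469 + 7x)/23. Substituting:
578x² − 10982x − 24276 = 0  ⟹  x² − 19x − 42 = 0
x = 21 or x = −2, giving (21, −14) and (−2, −21).
|(21, −14) − (−2, −21)| = √((23)² + (7)²) = 17√2.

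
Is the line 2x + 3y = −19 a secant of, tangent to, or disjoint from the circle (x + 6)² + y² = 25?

secant

Substituting the line into the circle gives 13x² + 184x + 460 = 0.
Δ = 33856 − 23920 = 9936.
Two real roots: the line is a secant.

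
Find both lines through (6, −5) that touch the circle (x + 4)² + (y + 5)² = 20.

x + 2y = −4 and x − 2y = 16

Let a tangent through (6, −5) have slope m. Its distance from (−4, −5) must equal 2√5:
[m·(−10) − (0)]² = 20(m² + 1)
4m² − 1 = 0, so m = −1/2 or m = 1/2.
With m = −1/2: x + 2y = −4. With m = 1/2: x − 2y = 16.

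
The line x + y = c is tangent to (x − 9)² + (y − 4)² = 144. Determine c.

c = 13 ± 12√2

For a tangent, require d(centre, line) = r = 12.
|1·9 + 1·4 − c| / √2 = 12
|c − (13)| = 12√2.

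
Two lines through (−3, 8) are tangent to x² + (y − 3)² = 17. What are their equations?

Let a tangent through (−3, 8) have slope m. Its distance from (0, 3) must equal √17:
[m·(3) − (−5)]² = 17(m² + 1)
4m² − 15m − 4 = 0, so m = 4 or m = −1/4.
With m = 4: 4x − y = −20. With m = −1/4: x + 4y = 29.

4x − y = −20 and x + 4y = 29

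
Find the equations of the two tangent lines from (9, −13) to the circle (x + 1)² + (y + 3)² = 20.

2x + y = 5 and x + 2y = −17

Let a tangent through (9, −13) have slope m. Its distance from (−1, −3) must equal 2√5:
[m·(−10) − (10)]² = 20(m² + 1)
2m² + 5m + 2 = 0, so m = −2 or m = −1/2.
With m = −2: 2x + y = 5. With m = −1/2: x + 2y = −17.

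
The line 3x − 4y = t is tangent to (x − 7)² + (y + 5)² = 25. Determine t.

Tangency holds when the distance from the centre (7, −5) to the line equals the radius 5:
|3·7 − 4·(−5) − t| / √25 = 5
|t − (41)| = 5·5, so t = 66 or t = 16.

t = 16 or t = 66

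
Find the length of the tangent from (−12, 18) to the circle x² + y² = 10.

√458

Centre (0, 0), r² = 10. |PO|² = (−12)² + (18)² = 468.
The tangent meets the radius at right angles, so tangent² = |PO|² − r² = 468 − 10 = 458.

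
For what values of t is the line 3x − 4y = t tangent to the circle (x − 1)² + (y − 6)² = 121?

t = −76 or t = 34

Tangency holds when the distance from the centre (1, 6) to the line equals the radius 11:
|3·1 − 4·6 − t| / √25 = 11
|t − (−21)| = 11·5, so t = 34 or t = −76.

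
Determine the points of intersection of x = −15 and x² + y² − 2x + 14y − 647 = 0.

(−15, −28) and (−15, 14)

The line gives x = −15. Substituting into the circle:
y² + 14y − 392 = 0
y = 14 or y = −28, giving (−15, 14) and (−15, −28).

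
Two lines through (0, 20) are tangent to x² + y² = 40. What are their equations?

3x + y = 20 and 3x − y = −20

Let a tangent through (0, 20) have slope m. Its distance from (0, 0) must equal 2√10:
(0m − (−20))² = 40(m² + 1)
m² − 9 = 0, so m = −3 or m = 3.
Through (0, 20) these give 3x + y = 20 and 3x − y = −20.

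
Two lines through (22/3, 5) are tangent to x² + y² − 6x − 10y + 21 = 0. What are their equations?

Write the tangent as mx − y + (5 − m·(22/3)) = 0 and set its distance from the centre to √13:
(−13/3m − (0))² = 13(m² + 1)
4m² − 9 = 0, so m = 3/2 or m = −3/2.
With m = 3/2: 3x − 2y = 12. With m = −3/2: 3x + 2y = 32.

3x − 2y = 12 and 3x + 2y = 32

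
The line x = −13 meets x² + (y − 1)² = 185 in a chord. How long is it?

8

The line gives x = −13. Substituting into the circle:
y² − 2y − 15 = 0
y = 5 or y = −3, giving (−13, 5) and (−13, −3).
|(−13, 5) − (−13, −3)| = √((0)² + (8)²) = 8.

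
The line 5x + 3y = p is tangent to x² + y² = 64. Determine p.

For a tangent, require d(centre, line) = r = 8.
|5·0 + 3·0 − p| / √34 = 8
|p| = 8√34.

p = ±8√34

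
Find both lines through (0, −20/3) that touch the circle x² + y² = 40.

x + 3y = −20 and x − 3y = 20

Write the tangent as mx − y + (−20/3 − m·(0)) = 0 and set its distance from the centre to 2√10:
[m·(0) − (20/3)]² = 40(m² + 1)
9m² − 1 = 0, so m = −1/3 or m = 1/3.
Through (0, −20/3) these give x + 3y = −20 and x − 3y = 20.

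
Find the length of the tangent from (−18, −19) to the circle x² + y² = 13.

4√42

With centre O = (0, 0), |OP|² = 685 and r² = 13.
By the tangent–radius right angle, tangent length = √(|PO|² − r²) = √672 = 4√42.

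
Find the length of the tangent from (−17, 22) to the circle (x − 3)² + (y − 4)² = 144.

The centre is (3, 4) and r = 12. The square of the distance from P to the centre is 400 + 324 = 724.
By the tangent–radius right angle, tangent length = √(|PO|² − r²) = √580 = 2√145.

2√145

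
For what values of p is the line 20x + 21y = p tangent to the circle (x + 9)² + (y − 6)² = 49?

The line touches the circle iff its distance from (−9, 6) is 7:
|20·(−9) + 21·6 − p| / √841 = 7
|p − (−54)| = 7·29, so p = 149 or p = −257.

p = −257 or p = 149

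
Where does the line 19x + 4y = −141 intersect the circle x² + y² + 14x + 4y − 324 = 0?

Substitute y = (−141 − 19x)/4:
377x² + 5278x + 12441 = 0  ⟹  x² + 14x + 33 = 0
x = −3 or x = −11, giving (−3, −21) and (−11, 17).

(−11, 17) and (−3, −21)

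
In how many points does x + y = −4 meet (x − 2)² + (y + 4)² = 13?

2

Centre (2, −4), r² = 13. Distance² from centre to line = (2)²/2 = 2.
Since d² < r², the line cuts the circle twice.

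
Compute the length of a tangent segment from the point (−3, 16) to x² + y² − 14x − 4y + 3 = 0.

Centre (7, 2), r² = 50. |PO|² = (−10)² + (14)² = 296.
The tangent meets the radius at right angles, so tangent² = |PO|² − r² = 296 − 50 = 246.

√246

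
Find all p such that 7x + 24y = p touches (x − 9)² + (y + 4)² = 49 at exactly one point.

p = −208 or p = 142

The line touches the circle iff its distance from (9, −4) is 7:
|7·9 + 24·(−4) − p| / √625 = 7
|p − (−33)| = 7·25, so p = 142 or p = −208.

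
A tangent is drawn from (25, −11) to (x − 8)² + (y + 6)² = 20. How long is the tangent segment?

7√6

Centre (8, −6), r² = 20. |PO|² = (17)² + (−5)² = 314.
By the tangent–radius right angle, tangent length = √(|PO|² − r²) = √294 = 7√6.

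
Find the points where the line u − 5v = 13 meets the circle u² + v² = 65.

From the line, v = (−13 + u)/5. Substituting:
26u² − 26u − 1456 = 0  ⟹  u² − u − 56 = 0
u = 8 or u = −7, giving (8, −1) and (−7, −4).

(−7, −4) and (8, −1)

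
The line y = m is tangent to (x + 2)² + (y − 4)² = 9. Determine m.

m = 1 or m = 7

Tangency holds when the distance from the centre (−2, 4) to the line equals the radius 3:
|0·(−2) + 1·4 − m| / √1 = 3
|m − (4)| = 3, so m = 7 or m = 1.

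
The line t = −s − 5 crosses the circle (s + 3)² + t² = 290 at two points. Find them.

Express t = −s − 5 and substitute into the circle:
2s² + 16s − 256 = 0  ⟹  s² + 8s − 128 = 0
s = 8 or s = −16, giving (8, −13) and (−16, 11).

(−16, 11) and (8, −13)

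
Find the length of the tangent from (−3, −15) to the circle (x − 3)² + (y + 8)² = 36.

7

Centre (3, −8), r² = 36. |PO|² = (−6)² + (−7)² = 85.
The tangent meets the radius at right angles, so tangent² = |PO|² − r² = 85 − 36 = 49.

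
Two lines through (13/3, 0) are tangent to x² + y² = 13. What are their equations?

3x − 2y = 13 and 3x + 2y = 13

Let a tangent through (13/3, 0) have slope m. Its distance from (0, 0) must equal √13:
(−13/3m − (0))² = 13(m² + 1)
4m² − 9 = 0, so m = 3/2 or m = −3/2.
Through (13/3, 0) these give 3x − 2y = 13 and 3x + 2y = 13.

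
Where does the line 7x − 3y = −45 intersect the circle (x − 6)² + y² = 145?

(−6, 1) and (−3, 8)

Express y = (45 + 7x)/3 and substitute into the circle:
58x² + 522x + 1044 = 0  ⟹  x² + 9x + 18 = 0
x = −3 or x = −6, giving (−3, 8) and (−6, 1).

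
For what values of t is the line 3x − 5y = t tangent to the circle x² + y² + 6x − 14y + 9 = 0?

t = −44 ± 7√34

The line touches the circle iff its distance from (−3, 7) is 7:
|3·(−3) − 5·7 − t| / √34 = 7
|t − (−44)| = 7√34.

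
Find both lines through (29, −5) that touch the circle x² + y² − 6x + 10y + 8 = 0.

x + 5y = 4 and x − 5y = 54

Let a tangent through (29, −5) have slope m. Its distance from (3, −5) must equal √26:
(−26m − (0))² = 26(m² + 1)
25m² − 1 = 0, so m = −1/5 or m = 1/5.
With m = −1/5: x + 5y = 4. With m = 1/5: x − 5y = 54.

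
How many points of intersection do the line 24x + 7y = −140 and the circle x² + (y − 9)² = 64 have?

Substituting the line into the circle gives 625x² + 9744x + 38073 = 0.
Discriminant = (9744)² − 4·625·(38073) = −236964 < 0.
No real roots: the line does not meet the circle.

0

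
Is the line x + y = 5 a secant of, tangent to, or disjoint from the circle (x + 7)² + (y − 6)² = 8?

d² = (1·(−7) + 1·6 − (5))²/2 = 18; r² = 8.
Since d² > r², the line lies outside the circle.

disjoint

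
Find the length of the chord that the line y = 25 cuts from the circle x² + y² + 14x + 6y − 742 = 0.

8

Centre (−7, −3), r² = 800. Perpendicular distance d from centre to line = |−28| / √1 = 28.
Chord = 2√(r² − d²) = 2·√(16) = 8.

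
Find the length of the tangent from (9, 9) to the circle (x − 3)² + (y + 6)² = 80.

√181

With centre O = (3, −6), |OP|² = 261 and r² = 80.
By the tangent–radius right angle, tangent length = √(|PO|² − r²) = √181.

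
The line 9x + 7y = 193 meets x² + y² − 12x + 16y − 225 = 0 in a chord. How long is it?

√130

Express y = (193 − 9x)/7 and substitute into the circle:
130x² − 5070x + 47840 = 0  ⟹  x² − 39x + 368 = 0
x = 23 or x = 16, giving (23, −2) and (16, 7).
Chord length = distance between (23, −2) and (16, 7) = √130 = √130.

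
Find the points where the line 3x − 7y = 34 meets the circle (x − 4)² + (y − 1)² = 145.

Substitute y = (−34 + 3x)/7:
58x² − 638x − 4640 = 0  ⟹  x² − 11x − 80 = 0
x = 16 or x = −5, giving (16, 2) and (−5, −7).

(−5, −7) and (16, 2)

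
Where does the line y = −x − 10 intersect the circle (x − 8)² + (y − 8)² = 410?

(−11, 1) and (1, −11)

From the line, y = −x − 10. Substituting:
2x² + 20x − 22 = 0  ⟹  x² + 10x − 11 = 0
x = 1 or x = −11, giving (1, −11) and (−11, 1).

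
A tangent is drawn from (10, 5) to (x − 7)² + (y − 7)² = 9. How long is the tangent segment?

2

Centre (7, 7), r² = 9. |PO|² = (3)² + (−2)² = 13.
By the tangent–radius right angle, tangent length = √(|PO|² − r²) = √4 = 2.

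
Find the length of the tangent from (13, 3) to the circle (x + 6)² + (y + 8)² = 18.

The centre is (−6, −8) and r = 3√2. The square of the distance from P to the centre is 361 + 121 = 482.
By the tangent–radius right angle, tangent length = √(|PO|² − r²) = √464 = 4√29.

4√29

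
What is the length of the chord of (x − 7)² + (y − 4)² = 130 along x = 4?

The line gives x = 4. Substituting into the circle:
y² − 8y − 105 = 0
y = 15 or y = −7, giving (4, 15) and (4, −7).
|(4, 15) − (4, −7)| = √((0)² + (22)²) = 22.

22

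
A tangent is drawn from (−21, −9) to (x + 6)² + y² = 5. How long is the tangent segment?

√301

Centre (−6, 0), r² = 5. |PO|² = (−15)² + (−9)² = 306.
By the tangent–radius right angle, tangent length = √(|PO|² − r²) = √301.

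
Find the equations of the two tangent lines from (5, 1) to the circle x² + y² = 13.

2x + 3y = 13 and 3x − 2y = 13

Write the tangent as mx − y + (1 − m·(5)) = 0 and set its distance from the centre to √13:
(−5m − (−1))² = 13(m² + 1)
6m² − 5m − 6 = 0, so m = −2/3 or m = 3/2.
Through (5, 1) these give 2x + 3y = 13 and 3x − 2y = 13.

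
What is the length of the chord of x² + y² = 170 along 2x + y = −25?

The distance from (0, 0) to the line is 25/√5, and r² = 170.
Half the chord is √(r² − d²) = √(45), so the full chord is 6√5.

6√5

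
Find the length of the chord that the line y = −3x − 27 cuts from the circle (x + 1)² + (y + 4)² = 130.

6√10

From the line, y = −3x − 27. Substituting:
10x² + 140x + 400 = 0  ⟹  x² + 14x + 40 = 0
x = −4 or x = −10, giving (−4, −15) and (−10, 3).
|(−4, −15) − (−10, 3)| = √((6)² + (−18)²) = 6√10.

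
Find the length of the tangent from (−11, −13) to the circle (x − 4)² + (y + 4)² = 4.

√302

The centre is (4, −4) and r = 2. The square of the distance from P to the centre is 225 + 81 = 306.
The tangent meets the radius at right angles, so tangent² = |PO|² − r² = 306 − 4 = 302.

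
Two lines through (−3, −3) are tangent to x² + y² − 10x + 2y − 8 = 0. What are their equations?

A line y − (−3) = m(x − (−3)) is tangent when its distance from (5, −1) is √34:
[m·(8) − (2)]² = 34(m² + 1)
15m² − 16m − 15 = 0, so m = 5/3 or m = −3/5.
With m = 5/3: 5x − 3y = −6. With m = −3/5: 3x + 5y = −24.

5x − 3y = −6 and 3x + 5y = −24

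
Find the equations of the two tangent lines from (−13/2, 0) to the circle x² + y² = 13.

2x − 3y = −13 and 2x + 3y = −13

A line y − (0) = m(x − (−13/2)) is tangent when its distance from (0, 0) is √13:
[m·(13/2) − (0)]² = 13(m² + 1)
9m² − 4 = 0, so m = 2/3 or m = −2/3.
Through (−13/2, 0) these give 2x − 3y = −13 and 2x + 3y = −13.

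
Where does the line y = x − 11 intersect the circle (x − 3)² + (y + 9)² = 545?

(−14, −25) and (19, 8)

Express y = x − 11 and substitute into the circle:
2x² − 10x − 532 = 0  ⟹  x² − 5x − 266 = 0
x = 19 or x = −14, giving (19, 8) and (−14, −25).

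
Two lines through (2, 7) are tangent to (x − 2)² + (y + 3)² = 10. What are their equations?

3x − y = −1 and 3x + y = 13

Write the tangent as mx − y + (7 − m·(2)) = 0 and set its distance from the centre to √10:
(0m − (−10))² = 10(m² + 1)
m² − 9 = 0, so m = 3 or m = −3.
With m = 3: 3x − y = −1. With m = −3: 3x + y = 13.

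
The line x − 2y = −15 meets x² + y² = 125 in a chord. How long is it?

Substitute y = (15 + x)/2:
5x² + 30x − 275 = 0  ⟹  x² + 6x − 55 = 0
x = 5 or x = −11, giving (5, 10) and (−11, 2).
|(5, 10) − (−11, 2)| = √((16)² + (8)²) = 8√5.

8√5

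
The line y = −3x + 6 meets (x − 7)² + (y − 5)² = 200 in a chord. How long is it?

8√10

Substitute y = −3x + 6:
10x² − 20x − 150 = 0  ⟹  x² − 2x − 15 = 0
x = 5 or x = −3, giving (5, −9) and (−3, 15).
Chord length = distance between (5, −9) and (−3, 15) = √640 = 8√10.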